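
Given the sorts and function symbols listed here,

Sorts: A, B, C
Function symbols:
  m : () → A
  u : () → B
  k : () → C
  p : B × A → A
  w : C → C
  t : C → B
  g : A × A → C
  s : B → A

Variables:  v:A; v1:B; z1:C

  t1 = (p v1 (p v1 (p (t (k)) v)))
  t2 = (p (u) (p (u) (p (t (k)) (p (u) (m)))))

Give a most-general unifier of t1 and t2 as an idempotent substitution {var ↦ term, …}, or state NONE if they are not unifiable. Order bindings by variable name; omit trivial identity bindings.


{v ↦ (p (u) (m)), v1 ↦ (u)}


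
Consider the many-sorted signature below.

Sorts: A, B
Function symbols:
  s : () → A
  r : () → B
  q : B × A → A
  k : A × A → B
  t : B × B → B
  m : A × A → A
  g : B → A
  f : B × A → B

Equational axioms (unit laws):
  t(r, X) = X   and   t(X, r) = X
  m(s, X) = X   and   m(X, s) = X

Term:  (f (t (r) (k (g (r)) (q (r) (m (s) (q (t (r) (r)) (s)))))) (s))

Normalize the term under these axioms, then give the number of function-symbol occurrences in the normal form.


1. (f (t (r) (k (g (r)) (q (r) (m (s) (q (t (r) (r)) (s)))))) (s))  →  (f (k (g (r)) (q (r) (m (s) (q (t (r) (r)) (s))))) (s))
2. (f (k (g (r)) (q (r) (m (s) (q (t (r) (r)) (s))))) (s))  →  (f (k (g (r)) (q (r) (q (t (r) (r)) (s)))) (s))
3. (f (k (g (r)) (q (r) (q (t (r) (r)) (s)))) (s))  →  (f (k (g (r)) (q (r) (q (r) (s)))) (s))
normal form: (f (k (g (r)) (q (r) (q (r) (s)))) (s))

size = 10


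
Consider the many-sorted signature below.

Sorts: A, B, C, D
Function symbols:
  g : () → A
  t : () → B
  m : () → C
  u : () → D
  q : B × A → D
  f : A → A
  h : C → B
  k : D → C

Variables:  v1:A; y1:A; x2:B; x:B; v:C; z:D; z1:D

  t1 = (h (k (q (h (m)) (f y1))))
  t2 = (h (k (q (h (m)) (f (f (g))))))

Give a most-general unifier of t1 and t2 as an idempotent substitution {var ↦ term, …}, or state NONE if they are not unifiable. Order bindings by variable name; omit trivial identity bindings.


{y1 ↦ (f (g))}


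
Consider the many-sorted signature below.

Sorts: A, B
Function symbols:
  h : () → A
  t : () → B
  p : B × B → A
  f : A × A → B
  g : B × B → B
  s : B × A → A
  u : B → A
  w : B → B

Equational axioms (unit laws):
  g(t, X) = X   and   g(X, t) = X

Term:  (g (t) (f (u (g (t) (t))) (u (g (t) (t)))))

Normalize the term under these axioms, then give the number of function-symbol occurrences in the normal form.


size = 5

1. (g (t) (f (u (g (t) (t))) (u (g (t) (t)))))  →  (f (u (g (t) (t))) (u (g (t) (t))))
2. (f (u (g (t) (t))) (u (g (t) (t))))  →  (f (u (t)) (u (g (t) (t))))
3. (f (u (t)) (u (g (t) (t))))  →  (f (u (t)) (u (t)))
normal form: (f (u (t)) (u (t)))


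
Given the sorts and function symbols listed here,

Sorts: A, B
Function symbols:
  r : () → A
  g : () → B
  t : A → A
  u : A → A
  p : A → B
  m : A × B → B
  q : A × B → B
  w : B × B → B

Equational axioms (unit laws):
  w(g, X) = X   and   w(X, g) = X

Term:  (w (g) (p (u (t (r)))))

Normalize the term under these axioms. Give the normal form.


1. (w (g) (p (u (t (r)))))  →  (p (u (t (r))))

normal form = (p (u (t (r))))


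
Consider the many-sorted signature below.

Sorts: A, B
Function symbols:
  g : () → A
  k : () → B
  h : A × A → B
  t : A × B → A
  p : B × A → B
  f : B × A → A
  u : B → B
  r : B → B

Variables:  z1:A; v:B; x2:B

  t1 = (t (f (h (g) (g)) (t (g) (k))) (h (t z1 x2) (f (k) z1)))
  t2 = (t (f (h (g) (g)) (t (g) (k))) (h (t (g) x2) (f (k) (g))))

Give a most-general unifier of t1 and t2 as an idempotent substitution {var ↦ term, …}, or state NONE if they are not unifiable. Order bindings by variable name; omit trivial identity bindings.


{z1 ↦ (g)}


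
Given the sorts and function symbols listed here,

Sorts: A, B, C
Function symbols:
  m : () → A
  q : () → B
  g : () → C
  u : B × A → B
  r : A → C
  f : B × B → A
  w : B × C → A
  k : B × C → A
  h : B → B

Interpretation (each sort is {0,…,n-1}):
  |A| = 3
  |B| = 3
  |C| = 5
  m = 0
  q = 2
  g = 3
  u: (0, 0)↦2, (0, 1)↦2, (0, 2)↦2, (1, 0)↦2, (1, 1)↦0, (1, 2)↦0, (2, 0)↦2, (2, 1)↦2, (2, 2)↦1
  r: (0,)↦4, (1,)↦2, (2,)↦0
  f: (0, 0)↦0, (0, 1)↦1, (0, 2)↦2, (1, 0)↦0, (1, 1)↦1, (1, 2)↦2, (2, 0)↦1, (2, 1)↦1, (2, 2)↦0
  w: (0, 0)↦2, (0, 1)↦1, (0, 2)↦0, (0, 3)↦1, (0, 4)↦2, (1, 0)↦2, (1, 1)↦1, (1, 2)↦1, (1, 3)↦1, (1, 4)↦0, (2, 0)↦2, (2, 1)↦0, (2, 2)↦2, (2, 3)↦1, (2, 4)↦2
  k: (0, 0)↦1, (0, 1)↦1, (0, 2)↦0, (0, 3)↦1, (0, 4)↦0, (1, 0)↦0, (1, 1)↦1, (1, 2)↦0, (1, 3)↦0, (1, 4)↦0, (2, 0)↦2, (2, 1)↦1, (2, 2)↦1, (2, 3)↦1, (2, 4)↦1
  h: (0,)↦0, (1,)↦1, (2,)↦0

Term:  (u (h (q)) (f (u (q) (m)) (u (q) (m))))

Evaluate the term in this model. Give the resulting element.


value = 2

  q = 2
  (h (q)) = h(2,) = 0
  q = 2
  m = 0
  (u (q) (m)) = u(2, 0) = 2
  q = 2
  m = 0
  (u (q) (m)) = u(2, 0) = 2
  (f (u (q) (m)) (u (q) (m))) = f(2, 2) = 0
  (u (h (q)) (f (u (q) (m)) (u (q) (m)))) = u(0, 0) = 2


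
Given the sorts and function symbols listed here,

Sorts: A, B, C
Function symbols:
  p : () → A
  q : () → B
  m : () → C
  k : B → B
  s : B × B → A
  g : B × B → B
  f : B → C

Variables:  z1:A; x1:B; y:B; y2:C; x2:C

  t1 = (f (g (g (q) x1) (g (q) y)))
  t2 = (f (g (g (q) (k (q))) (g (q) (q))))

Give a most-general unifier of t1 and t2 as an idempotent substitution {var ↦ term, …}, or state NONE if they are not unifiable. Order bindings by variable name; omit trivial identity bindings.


{x1 ↦ (k (q)), y ↦ (q)}


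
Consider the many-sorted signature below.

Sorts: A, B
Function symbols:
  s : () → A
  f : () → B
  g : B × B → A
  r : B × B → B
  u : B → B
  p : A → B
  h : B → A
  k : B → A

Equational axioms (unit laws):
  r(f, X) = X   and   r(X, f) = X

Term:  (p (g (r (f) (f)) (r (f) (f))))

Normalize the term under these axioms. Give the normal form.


1. (p (g (r (f) (f)) (r (f) (f))))  →  (p (g (f) (r (f) (f))))
2. (p (g (f) (r (f) (f))))  →  (p (g (f) (f)))

normal form = (p (g (f) (f)))


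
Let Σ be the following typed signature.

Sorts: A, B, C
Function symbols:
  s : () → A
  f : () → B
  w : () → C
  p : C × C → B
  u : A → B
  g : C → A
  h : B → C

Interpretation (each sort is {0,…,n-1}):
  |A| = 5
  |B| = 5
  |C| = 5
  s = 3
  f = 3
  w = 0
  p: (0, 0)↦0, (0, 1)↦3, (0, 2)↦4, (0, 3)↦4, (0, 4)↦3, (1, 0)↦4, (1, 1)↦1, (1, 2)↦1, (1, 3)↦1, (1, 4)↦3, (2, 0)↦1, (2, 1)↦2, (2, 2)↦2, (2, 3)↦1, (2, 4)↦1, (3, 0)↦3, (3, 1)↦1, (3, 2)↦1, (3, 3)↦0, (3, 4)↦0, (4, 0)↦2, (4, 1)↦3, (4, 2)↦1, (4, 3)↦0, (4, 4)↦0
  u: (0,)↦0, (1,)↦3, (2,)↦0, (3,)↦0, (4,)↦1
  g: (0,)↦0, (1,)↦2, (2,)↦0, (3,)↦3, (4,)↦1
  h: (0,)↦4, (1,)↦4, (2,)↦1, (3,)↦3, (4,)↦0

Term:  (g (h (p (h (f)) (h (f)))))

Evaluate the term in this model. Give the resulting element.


value = 1

  f = 3
  (h (f)) = h(3,) = 3
  f = 3
  (h (f)) = h(3,) = 3
  (p (h (f)) (h (f))) = p(3, 3) = 0
  (h (p (h (f)) (h (f)))) = h(0,) = 4
  (g (h (p (h (f)) (h (f))))) = g(4,) = 1


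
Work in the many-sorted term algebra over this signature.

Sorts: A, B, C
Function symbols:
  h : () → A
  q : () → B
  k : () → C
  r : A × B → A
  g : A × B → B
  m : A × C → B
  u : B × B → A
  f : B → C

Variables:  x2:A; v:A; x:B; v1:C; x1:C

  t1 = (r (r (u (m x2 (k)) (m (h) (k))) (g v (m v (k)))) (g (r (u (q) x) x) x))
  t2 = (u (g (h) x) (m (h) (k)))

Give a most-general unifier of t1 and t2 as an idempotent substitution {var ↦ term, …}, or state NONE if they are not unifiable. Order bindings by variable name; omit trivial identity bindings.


head clash or occurs-check failure — not unifiable

NONE (not unifiable)


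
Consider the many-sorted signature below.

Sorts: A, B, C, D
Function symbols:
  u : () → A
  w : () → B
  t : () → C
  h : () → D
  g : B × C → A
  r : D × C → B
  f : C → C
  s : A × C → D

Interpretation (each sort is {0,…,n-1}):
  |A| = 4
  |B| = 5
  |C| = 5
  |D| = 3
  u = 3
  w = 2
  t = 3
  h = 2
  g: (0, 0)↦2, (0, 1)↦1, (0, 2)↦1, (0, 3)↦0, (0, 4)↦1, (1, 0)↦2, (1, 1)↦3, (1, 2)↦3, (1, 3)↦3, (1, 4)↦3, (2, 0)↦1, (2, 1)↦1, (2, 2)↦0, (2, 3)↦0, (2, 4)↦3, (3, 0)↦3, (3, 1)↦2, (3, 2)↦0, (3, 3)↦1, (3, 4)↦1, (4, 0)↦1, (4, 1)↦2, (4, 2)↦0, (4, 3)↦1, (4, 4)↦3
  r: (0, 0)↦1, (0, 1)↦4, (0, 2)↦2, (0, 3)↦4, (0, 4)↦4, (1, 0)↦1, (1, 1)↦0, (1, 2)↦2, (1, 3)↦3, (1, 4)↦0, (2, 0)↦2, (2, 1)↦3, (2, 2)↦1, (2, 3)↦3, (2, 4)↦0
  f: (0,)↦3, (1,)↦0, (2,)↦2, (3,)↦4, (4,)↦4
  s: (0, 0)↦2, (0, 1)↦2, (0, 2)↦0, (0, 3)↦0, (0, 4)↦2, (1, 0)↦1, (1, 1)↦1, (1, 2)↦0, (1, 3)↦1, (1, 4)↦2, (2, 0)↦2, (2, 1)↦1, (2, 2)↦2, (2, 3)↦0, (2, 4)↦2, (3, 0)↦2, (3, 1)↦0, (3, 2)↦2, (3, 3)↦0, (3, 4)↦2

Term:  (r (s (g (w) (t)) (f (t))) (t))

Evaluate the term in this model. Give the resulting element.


value = 3

  w = 2
  t = 3
  (g (w) (t)) = g(2, 3) = 0
  t = 3
  (f (t)) = f(3,) = 4
  (s (g (w) (t)) (f (t))) = s(0, 4) = 2
  t = 3
  (r (s (g (w) (t)) (f (t))) (t)) = r(2, 3) = 3


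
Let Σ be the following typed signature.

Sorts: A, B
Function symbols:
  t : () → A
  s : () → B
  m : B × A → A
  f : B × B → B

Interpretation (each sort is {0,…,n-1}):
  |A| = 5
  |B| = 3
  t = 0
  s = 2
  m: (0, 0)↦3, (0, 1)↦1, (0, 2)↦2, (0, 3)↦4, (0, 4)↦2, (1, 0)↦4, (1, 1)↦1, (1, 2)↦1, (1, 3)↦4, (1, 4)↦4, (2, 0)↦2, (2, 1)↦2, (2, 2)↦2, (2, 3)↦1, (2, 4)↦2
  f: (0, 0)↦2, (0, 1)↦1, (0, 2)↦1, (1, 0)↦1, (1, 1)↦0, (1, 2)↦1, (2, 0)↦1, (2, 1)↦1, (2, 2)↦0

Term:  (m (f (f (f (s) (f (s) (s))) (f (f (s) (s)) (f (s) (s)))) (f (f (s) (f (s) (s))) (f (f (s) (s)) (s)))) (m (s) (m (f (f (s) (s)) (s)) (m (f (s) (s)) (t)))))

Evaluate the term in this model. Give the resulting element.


value = 1

  s = 2
  s = 2
  s = 2
  (f (s) (s)) = f(2, 2) = 0
  (f (s) (f (s) (s))) = f(2, 0) = 1
  s = 2
  s = 2
  (f (s) (s)) = f(2, 2) = 0
  s = 2
  s = 2
  (f (s) (s)) = f(2, 2) = 0
  (f (f (s) (s)) (f (s) (s))) = f(0, 0) = 2
  (f (f (s) (f (s) (s))) (f (f (s) (s)) (f (s) (s)))) = f(1, 2) = 1
  s = 2
  s = 2
  s = 2
  (f (s) (s)) = f(2, 2) = 0
  (f (s) (f (s) (s))) = f(2, 0) = 1
  s = 2
  s = 2
  (f (s) (s)) = f(2, 2) = 0
  s = 2
  (f (f (s) (s)) (s)) = f(0, 2) = 1
  (f (f (s) (f (s) (s))) (f (f (s) (s)) (s))) = f(1, 1) = 0
  (f (f (f (s) (f (s) (s))) (f (f (s) (s)) (f (s) (s)))) (f (f (s) (f (s) (s))) (f (f (s) (s)) (s)))) = f(1, 0) = 1
  s = 2
  s = 2
  s = 2
  (f (s) (s)) = f(2, 2) = 0
  s = 2
  (f (f (s) (s)) (s)) = f(0, 2) = 1
  s = 2
  s = 2
  (f (s) (s)) = f(2, 2) = 0
  t = 0
  (m (f (s) (s)) (t)) = m(0, 0) = 3
  (m (f (f (s) (s)) (s)) (m (f (s) (s)) (t))) = m(1, 3) = 4
  (m (s) (m (f (f (s) (s)) (s)) (m (f (s) (s)) (t)))) = m(2, 4) = 2
  (m (f (f (f (s) (f (s) (s))) (f (f (s) (s)) (f (s) (s)))) (f (f (s) (f (s) (s))) (f (f (s) (s)) (s)))) (m (s) (m (f (f (s) (s)) (s)) (m (f (s) (s)) (t))))) = m(1, 2) = 1


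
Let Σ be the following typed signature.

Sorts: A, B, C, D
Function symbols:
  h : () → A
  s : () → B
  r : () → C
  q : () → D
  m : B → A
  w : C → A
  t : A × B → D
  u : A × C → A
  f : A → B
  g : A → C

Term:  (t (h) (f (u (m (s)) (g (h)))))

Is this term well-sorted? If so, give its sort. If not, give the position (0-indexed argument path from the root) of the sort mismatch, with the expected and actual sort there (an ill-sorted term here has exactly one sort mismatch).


  (h) : A
        (s) : B
      (m (s)) : A
        (h) : A
      (g (h)) : C
    (u (m (s)) (g (h))) : A
  (f (u (m (s)) (g (h)))) : B
(t (h) (f (u (m (s)) (g (h))))) : D

well-sorted; sort = D


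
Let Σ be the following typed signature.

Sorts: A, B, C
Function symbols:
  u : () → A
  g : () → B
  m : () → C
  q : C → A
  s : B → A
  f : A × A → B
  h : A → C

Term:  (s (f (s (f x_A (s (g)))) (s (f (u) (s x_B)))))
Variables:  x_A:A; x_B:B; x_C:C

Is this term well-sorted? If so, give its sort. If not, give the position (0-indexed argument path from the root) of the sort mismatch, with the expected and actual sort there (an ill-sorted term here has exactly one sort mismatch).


        x_A : A
          (g) : B
        (s (g)) : A
      (f x_A (s (g))) : B
    (s (f x_A (s (g)))) : A
        (u) : A
          x_B : B
        (s x_B) : A
      (f (u) (s x_B)) : B
    (s (f (u) (s x_B))) : A
  (f (s (f x_A (s (g)))) (s (f (u) (s x_B)))) : B
(s (f (s (f x_A (s (g)))) (s (f (u) (s x_B))))) : A

well-sorted; sort = A


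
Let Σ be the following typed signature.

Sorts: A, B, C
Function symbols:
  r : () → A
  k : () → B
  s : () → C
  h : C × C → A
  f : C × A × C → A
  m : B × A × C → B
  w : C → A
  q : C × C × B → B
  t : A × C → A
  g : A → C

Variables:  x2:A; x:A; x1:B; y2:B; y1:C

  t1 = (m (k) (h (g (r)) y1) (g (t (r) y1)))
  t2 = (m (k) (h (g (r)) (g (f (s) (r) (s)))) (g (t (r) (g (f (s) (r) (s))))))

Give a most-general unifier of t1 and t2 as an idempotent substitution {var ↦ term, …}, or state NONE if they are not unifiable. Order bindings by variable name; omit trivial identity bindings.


{y1 ↦ (g (f (s) (r) (s)))}


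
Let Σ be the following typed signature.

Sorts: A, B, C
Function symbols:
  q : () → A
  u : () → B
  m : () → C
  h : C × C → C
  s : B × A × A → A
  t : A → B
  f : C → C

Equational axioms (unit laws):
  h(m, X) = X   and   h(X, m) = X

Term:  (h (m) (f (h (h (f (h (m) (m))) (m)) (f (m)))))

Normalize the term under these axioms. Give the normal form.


normal form = (f (h (f (m)) (f (m))))

1. (h (m) (f (h (h (f (h (m) (m))) (m)) (f (m)))))  →  (f (h (h (f (h (m) (m))) (m)) (f (m))))
2. (f (h (h (f (h (m) (m))) (m)) (f (m))))  →  (f (h (f (h (m) (m))) (f (m))))
3. (f (h (f (h (m) (m))) (f (m))))  →  (f (h (f (m)) (f (m))))


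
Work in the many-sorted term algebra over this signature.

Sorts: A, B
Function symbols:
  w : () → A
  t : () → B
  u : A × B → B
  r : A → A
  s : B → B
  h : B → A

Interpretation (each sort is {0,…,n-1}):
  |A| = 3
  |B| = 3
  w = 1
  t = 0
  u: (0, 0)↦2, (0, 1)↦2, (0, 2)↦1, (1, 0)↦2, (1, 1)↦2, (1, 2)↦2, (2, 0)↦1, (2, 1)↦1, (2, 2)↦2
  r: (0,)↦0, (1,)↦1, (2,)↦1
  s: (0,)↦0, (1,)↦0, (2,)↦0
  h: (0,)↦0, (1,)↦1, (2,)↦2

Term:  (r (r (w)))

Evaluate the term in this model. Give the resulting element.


value = 1

  w = 1
  (r (w)) = r(1,) = 1
  (r (r (w))) = r(1,) = 1


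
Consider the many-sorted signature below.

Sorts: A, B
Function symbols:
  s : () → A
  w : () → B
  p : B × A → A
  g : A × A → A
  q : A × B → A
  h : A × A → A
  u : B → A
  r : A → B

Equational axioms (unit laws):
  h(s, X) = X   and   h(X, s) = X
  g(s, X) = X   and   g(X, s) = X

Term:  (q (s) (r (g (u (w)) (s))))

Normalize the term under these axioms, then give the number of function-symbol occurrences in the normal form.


size = 5

1. (q (s) (r (g (u (w)) (s))))  →  (q (s) (r (u (w))))
normal form: (q (s) (r (u (w))))


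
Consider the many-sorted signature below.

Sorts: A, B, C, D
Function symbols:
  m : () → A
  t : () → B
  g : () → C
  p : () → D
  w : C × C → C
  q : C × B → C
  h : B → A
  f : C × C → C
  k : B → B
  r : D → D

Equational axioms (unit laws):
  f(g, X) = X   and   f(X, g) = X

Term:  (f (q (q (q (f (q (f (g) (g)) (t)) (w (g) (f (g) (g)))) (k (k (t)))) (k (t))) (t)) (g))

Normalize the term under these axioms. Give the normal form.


1. (f (q (q (q (f (q (f (g) (g)) (t)) (w (g) (f (g) (g)))) (k (k (t)))) (k (t))) (t)) (g))  →  (q (q (q (f (q (f (g) (g)) (t)) (w (g) (f (g) (g)))) (k (k (t)))) (k (t))) (t))
2. (q (q (q (f (q (f (g) (g)) (t)) (w (g) (f (g) (g)))) (k (k (t)))) (k (t))) (t))  →  (q (q (q (f (q (g) (t)) (w (g) (f (g) (g)))) (k (k (t)))) (k (t))) (t))
3. (q (q (q (f (q (g) (t)) (w (g) (f (g) (g)))) (k (k (t)))) (k (t))) (t))  →  (q (q (q (f (q (g) (t)) (w (g) (g))) (k (k (t)))) (k (t))) (t))

normal form = (q (q (q (f (q (g) (t)) (w (g) (g))) (k (k (t)))) (k (t))) (t))


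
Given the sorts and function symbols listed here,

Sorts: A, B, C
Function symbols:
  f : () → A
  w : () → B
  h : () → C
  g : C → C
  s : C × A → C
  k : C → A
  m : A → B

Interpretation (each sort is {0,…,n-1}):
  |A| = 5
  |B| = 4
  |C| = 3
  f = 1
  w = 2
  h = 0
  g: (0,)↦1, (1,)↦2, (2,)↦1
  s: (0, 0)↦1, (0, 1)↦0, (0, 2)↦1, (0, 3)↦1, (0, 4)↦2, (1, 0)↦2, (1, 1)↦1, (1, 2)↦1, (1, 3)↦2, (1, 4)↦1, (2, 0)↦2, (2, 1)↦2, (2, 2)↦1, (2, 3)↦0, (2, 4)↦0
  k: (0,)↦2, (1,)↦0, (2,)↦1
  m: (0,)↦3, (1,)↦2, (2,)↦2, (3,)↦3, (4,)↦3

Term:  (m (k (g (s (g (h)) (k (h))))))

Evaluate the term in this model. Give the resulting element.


value = 2

  h = 0
  (g (h)) = g(0,) = 1
  h = 0
  (k (h)) = k(0,) = 2
  (s (g (h)) (k (h))) = s(1, 2) = 1
  (g (s (g (h)) (k (h)))) = g(1,) = 2
  (k (g (s (g (h)) (k (h))))) = k(2,) = 1
  (m (k (g (s (g (h)) (k (h)))))) = m(1,) = 2


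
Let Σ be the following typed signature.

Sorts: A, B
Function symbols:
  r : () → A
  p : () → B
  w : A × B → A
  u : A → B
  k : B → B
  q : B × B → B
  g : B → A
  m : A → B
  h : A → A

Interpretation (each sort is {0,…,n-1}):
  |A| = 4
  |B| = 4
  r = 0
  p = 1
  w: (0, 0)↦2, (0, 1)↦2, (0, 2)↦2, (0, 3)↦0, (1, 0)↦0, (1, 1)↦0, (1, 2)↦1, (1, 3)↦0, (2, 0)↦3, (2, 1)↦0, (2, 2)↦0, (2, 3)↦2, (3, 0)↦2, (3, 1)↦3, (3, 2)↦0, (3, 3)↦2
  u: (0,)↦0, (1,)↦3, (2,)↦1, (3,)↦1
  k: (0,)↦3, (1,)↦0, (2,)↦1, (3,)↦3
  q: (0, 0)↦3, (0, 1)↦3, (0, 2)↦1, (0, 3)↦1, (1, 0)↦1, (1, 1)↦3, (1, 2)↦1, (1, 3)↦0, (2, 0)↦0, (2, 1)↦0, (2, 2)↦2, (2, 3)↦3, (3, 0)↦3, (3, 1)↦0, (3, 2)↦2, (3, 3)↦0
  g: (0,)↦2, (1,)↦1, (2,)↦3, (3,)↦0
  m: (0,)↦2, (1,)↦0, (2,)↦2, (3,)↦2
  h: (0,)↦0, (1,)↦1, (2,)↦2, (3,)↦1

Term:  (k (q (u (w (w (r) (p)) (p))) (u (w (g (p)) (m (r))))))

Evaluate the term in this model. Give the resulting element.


  r = 0
  p = 1
  (w (r) (p)) = w(0, 1) = 2
  p = 1
  (w (w (r) (p)) (p)) = w(2, 1) = 0
  (u (w (w (r) (p)) (p))) = u(0,) = 0
  p = 1
  (g (p)) = g(1,) = 1
  r = 0
  (m (r)) = m(0,) = 2
  (w (g (p)) (m (r))) = w(1, 2) = 1
  (u (w (g (p)) (m (r)))) = u(1,) = 3
  (q (u (w (w (r) (p)) (p))) (u (w (g (p)) (m (r))))) = q(0, 3) = 1
  (k (q (u (w (w (r) (p)) (p))) (u (w (g (p)) (m (r)))))) = k(1,) = 0

value = 0


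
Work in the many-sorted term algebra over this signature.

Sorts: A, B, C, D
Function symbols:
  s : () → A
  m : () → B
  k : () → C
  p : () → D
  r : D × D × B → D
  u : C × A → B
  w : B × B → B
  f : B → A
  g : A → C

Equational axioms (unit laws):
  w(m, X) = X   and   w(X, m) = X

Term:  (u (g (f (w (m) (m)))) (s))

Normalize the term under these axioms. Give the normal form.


normal form = (u (g (f (m))) (s))

1. (u (g (f (w (m) (m)))) (s))  →  (u (g (f (m))) (s))


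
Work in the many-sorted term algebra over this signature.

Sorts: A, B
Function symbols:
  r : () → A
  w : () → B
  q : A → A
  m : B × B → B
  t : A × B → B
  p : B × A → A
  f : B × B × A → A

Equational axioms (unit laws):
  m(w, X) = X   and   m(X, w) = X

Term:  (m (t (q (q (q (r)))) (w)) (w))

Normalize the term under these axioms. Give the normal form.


1. (m (t (q (q (q (r)))) (w)) (w))  →  (t (q (q (q (r)))) (w))

normal form = (t (q (q (q (r)))) (w))


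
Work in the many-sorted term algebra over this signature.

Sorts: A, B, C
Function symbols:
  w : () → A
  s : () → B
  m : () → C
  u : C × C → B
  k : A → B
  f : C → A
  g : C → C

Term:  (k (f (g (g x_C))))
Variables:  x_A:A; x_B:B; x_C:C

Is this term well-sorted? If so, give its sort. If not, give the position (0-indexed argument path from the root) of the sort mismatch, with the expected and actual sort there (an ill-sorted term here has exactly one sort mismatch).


well-sorted; sort = B

        x_C : C
      (g x_C) : C
    (g (g x_C)) : C
  (f (g (g x_C))) : A
(k (f (g (g x_C)))) : B


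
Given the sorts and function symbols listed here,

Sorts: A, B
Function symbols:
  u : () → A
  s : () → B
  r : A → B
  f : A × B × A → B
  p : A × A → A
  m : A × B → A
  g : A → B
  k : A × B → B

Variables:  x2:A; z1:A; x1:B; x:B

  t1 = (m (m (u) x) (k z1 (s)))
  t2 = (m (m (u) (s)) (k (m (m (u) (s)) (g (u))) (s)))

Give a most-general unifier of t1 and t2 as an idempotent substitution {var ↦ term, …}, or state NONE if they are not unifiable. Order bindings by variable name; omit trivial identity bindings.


{x ↦ (s), z1 ↦ (m (m (u) (s)) (g (u)))}


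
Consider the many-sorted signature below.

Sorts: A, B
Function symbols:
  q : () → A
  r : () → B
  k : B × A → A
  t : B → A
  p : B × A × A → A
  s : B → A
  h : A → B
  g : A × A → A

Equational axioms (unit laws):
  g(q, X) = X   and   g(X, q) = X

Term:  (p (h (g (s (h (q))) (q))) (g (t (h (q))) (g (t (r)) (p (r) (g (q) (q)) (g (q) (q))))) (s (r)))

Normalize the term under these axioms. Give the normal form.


normal form = (p (h (s (h (q)))) (g (t (h (q))) (g (t (r)) (p (r) (q) (q)))) (s (r)))

1. (p (h (g (s (h (q))) (q))) (g (t (h (q))) (g (t (r)) (p (r) (g (q) (q)) (g (q) (q))))) (s (r)))  →  (p (h (s (h (q)))) (g (t (h (q))) (g (t (r)) (p (r) (g (q) (q)) (g (q) (q))))) (s (r)))
2. (p (h (s (h (q)))) (g (t (h (q))) (g (t (r)) (p (r) (g (q) (q)) (g (q) (q))))) (s (r)))  →  (p (h (s (h (q)))) (g (t (h (q))) (g (t (r)) (p (r) (q) (g (q) (q))))) (s (r)))
3. (p (h (s (h (q)))) (g (t (h (q))) (g (t (r)) (p (r) (q) (g (q) (q))))) (s (r)))  →  (p (h (s (h (q)))) (g (t (h (q))) (g (t (r)) (p (r) (q) (q)))) (s (r)))


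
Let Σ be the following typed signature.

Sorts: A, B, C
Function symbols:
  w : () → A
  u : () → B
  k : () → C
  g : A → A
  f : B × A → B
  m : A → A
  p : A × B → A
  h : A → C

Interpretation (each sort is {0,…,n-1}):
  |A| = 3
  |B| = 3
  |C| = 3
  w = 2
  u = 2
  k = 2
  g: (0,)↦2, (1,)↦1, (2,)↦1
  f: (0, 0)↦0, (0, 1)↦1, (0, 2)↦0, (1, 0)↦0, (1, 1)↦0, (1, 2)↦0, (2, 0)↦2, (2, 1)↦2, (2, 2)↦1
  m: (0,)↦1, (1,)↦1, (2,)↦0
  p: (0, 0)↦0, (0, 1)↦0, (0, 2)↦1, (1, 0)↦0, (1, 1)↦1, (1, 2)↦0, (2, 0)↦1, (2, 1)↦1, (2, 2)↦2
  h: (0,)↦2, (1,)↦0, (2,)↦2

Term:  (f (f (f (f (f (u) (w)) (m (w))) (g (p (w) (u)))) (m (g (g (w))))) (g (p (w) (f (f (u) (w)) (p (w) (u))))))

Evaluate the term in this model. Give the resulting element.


value = 1

  u = 2
  w = 2
  (f (u) (w)) = f(2, 2) = 1
  w = 2
  (m (w)) = m(2,) = 0
  (f (f (u) (w)) (m (w))) = f(1, 0) = 0
  w = 2
  u = 2
  (p (w) (u)) = p(2, 2) = 2
  (g (p (w) (u))) = g(2,) = 1
  (f (f (f (u) (w)) (m (w))) (g (p (w) (u)))) = f(0, 1) = 1
  w = 2
  (g (w)) = g(2,) = 1
  (g (g (w))) = g(1,) = 1
  (m (g (g (w)))) = m(1,) = 1
  (f (f (f (f (u) (w)) (m (w))) (g (p (w) (u)))) (m (g (g (w))))) = f(1, 1) = 0
  w = 2
  u = 2
  w = 2
  (f (u) (w)) = f(2, 2) = 1
  w = 2
  u = 2
  (p (w) (u)) = p(2, 2) = 2
  (f (f (u) (w)) (p (w) (u))) = f(1, 2) = 0
  (p (w) (f (f (u) (w)) (p (w) (u)))) = p(2, 0) = 1
  (g (p (w) (f (f (u) (w)) (p (w) (u))))) = g(1,) = 1
  (f (f (f (f (f (u) (w)) (m (w))) (g (p (w) (u)))) (m (g (g (w))))) (g (p (w) (f (f (u) (w)) (p (w) (u)))))) = f(0, 1) = 1


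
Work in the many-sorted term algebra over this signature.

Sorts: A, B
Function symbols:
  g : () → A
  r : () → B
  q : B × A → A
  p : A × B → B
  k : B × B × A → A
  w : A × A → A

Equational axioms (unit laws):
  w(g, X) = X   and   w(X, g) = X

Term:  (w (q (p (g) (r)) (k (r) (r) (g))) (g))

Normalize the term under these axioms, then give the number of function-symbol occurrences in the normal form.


1. (w (q (p (g) (r)) (k (r) (r) (g))) (g))  →  (q (p (g) (r)) (k (r) (r) (g)))
normal form: (q (p (g) (r)) (k (r) (r) (g)))

size = 8


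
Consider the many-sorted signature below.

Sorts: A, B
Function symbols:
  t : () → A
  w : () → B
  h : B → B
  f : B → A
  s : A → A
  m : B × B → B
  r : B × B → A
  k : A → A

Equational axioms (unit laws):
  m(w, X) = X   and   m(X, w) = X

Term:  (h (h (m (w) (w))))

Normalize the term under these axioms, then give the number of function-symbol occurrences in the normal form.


size = 3

1. (h (h (m (w) (w))))  →  (h (h (w)))
normal form: (h (h (w)))


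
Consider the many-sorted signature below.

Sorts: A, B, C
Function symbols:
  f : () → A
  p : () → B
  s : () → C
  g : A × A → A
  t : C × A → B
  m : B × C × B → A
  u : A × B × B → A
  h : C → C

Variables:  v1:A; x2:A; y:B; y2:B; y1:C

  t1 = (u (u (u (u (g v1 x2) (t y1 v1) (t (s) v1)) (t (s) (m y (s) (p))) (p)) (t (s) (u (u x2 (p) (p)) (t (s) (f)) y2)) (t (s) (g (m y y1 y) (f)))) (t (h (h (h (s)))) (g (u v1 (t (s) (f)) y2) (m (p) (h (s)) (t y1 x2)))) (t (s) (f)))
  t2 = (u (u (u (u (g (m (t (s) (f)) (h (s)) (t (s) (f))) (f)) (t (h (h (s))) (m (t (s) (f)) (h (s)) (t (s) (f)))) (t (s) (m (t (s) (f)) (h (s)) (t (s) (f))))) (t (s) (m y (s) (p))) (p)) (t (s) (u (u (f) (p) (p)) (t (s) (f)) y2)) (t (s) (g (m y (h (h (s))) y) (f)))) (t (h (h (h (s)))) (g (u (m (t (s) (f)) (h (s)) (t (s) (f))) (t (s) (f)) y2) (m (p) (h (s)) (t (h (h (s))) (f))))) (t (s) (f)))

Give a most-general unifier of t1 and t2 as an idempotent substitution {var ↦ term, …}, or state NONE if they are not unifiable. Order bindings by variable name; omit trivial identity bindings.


{v1 ↦ (m (t (s) (f)) (h (s)) (t (s) (f))), x2 ↦ (f), y1 ↦ (h (h (s)))}


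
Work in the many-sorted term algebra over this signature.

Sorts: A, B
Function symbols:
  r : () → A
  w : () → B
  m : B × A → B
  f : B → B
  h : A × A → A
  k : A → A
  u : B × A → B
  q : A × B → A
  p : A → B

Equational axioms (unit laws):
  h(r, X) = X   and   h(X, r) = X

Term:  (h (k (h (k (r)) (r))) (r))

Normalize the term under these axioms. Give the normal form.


1. (h (k (h (k (r)) (r))) (r))  →  (k (h (k (r)) (r)))
2. (k (h (k (r)) (r)))  →  (k (k (r)))

normal form = (k (k (r)))


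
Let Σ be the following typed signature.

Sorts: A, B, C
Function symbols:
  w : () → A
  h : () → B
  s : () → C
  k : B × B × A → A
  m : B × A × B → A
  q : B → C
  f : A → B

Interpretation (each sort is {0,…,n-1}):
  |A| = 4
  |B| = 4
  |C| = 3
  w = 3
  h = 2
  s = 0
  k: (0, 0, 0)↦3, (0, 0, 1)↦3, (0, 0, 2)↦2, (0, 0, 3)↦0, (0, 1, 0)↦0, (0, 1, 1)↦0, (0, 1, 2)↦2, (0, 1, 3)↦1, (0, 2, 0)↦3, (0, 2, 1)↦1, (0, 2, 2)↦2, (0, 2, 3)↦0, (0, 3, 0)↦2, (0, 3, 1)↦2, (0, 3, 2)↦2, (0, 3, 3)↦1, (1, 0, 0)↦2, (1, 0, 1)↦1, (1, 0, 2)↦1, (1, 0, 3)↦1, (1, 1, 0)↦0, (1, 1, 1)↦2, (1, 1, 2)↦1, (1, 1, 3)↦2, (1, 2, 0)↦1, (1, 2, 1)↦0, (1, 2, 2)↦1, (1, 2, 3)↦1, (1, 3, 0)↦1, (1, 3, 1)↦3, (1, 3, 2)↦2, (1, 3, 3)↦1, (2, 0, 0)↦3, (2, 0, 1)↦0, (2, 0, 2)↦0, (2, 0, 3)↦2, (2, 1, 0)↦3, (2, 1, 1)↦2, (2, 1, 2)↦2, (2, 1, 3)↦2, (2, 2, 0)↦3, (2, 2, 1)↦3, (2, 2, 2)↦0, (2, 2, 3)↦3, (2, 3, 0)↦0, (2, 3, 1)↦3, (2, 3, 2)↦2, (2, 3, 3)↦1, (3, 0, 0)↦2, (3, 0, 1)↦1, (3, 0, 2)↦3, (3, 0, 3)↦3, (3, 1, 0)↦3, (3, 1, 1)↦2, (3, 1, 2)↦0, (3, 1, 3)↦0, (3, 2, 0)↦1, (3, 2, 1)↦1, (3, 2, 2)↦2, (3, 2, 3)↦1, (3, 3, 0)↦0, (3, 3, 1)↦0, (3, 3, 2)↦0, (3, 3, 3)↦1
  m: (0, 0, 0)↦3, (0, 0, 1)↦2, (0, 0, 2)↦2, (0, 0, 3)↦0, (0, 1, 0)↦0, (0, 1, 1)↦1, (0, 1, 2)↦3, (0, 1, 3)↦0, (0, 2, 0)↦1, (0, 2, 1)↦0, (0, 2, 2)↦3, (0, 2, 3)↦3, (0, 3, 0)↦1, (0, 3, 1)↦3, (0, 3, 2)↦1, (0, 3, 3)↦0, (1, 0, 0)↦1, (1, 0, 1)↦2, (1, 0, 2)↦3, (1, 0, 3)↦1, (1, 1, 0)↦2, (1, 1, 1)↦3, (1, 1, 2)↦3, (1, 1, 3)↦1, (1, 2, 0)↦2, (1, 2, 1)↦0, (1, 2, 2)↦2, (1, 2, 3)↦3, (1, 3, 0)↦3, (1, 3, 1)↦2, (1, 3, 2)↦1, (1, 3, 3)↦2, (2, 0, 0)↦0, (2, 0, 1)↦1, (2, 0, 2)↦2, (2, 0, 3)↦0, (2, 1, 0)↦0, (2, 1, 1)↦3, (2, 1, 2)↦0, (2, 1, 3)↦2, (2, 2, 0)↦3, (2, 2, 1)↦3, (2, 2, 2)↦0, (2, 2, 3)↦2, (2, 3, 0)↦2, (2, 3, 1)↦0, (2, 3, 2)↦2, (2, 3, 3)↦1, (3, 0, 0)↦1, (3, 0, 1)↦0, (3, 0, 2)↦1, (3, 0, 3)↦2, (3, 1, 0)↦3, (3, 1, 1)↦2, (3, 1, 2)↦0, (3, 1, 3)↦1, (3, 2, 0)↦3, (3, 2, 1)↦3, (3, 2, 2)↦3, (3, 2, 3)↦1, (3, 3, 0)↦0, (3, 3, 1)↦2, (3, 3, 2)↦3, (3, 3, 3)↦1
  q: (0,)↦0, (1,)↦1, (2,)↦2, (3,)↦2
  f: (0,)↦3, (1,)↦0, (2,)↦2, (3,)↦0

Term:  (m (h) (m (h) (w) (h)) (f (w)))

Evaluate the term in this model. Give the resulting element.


  h = 2
  h = 2
  w = 3
  h = 2
  (m (h) (w) (h)) = m(2, 3, 2) = 2
  w = 3
  (f (w)) = f(3,) = 0
  (m (h) (m (h) (w) (h)) (f (w))) = m(2, 2, 0) = 3

value = 3


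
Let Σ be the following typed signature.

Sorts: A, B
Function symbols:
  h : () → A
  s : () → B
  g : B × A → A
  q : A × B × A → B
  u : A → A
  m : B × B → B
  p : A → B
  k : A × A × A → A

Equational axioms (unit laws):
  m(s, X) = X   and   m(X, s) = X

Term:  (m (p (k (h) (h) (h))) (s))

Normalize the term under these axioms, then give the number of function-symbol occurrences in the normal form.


1. (m (p (k (h) (h) (h))) (s))  →  (p (k (h) (h) (h)))
normal form: (p (k (h) (h) (h)))

size = 5


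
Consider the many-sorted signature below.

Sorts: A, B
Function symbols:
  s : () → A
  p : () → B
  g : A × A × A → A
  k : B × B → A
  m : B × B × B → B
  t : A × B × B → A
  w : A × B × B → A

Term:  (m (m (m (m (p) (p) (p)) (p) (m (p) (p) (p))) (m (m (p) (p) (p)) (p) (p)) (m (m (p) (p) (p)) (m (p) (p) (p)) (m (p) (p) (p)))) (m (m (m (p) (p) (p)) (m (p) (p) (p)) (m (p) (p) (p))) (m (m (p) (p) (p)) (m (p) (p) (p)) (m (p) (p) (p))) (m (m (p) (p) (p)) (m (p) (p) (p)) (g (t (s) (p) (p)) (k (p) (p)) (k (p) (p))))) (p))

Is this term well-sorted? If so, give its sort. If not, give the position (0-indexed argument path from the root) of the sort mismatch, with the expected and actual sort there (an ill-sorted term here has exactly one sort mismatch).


        (p) : B
        (p) : B
        (p) : B
      (m (p) (p) (p)) : B
      (p) : B
        (p) : B
        (p) : B
        (p) : B
      (m (p) (p) (p)) : B
    (m (m (p) (p) (p)) (p) (m (p) (p) (p))) : B
        (p) : B
        (p) : B
        (p) : B
      (m (p) (p) (p)) : B
      (p) : B
      (p) : B
    (m (m (p) (p) (p)) (p) (p)) : B
        (p) : B
        (p) : B
        (p) : B
      (m (p) (p) (p)) : B
        (p) : B
        (p) : B
        (p) : B
      (m (p) (p) (p)) : B
        (p) : B
        (p) : B
        (p) : B
      (m (p) (p) (p)) : B
    (m (m (p) (p) (p)) (m (p) (p) (p)) (m (p) (p) (p))) : B
  (m (m (m (p) (p) (p)) (p) (m (p) (p) (p))) (m (m (p) (p) (p)) (p) (p)) (m (m (p) (p) (p)) (m (p) (p) (p)) (m (p) (p) (p)))) : B
        (p) : B
        (p) : B
        (p) : B
      (m (p) (p) (p)) : B
        (p) : B
        (p) : B
        (p) : B
      (m (p) (p) (p)) : B
        (p) : B
        (p) : B
        (p) : B
      (m (p) (p) (p)) : B
    (m (m (p) (p) (p)) (m (p) (p) (p)) (m (p) (p) (p))) : B
        (p) : B
        (p) : B
        (p) : B
      (m (p) (p) (p)) : B
        (p) : B
        (p) : B
        (p) : B
      (m (p) (p) (p)) : B
        (p) : B
        (p) : B
        (p) : B
      (m (p) (p) (p)) : B
    (m (m (p) (p) (p)) (m (p) (p) (p)) (m (p) (p) (p))) : B
        (p) : B
        (p) : B
        (p) : B
      (m (p) (p) (p)) : B
        (p) : B
        (p) : B
        (p) : B
      (m (p) (p) (p)) : B
          (s) : A
          (p) : B
          (p) : B
        (t (s) (p) (p)) : A
          (p) : B
          (p) : B
        (k (p) (p)) : A
          (p) : B
          (p) : B
        (k (p) (p)) : A
      (g (t (s) (p) (p)) (k (p) (p)) (k (p) (p))) : A
    (m (m (p) (p) (p)) (m (p) (p) (p)) (g (t (s) (p) (p)) (k (p) (p)) (k (p) (p)))) : ✗ arg 2 at [1, 2, 2] has sort A, expected B
  (p) : B

ill-sorted at position [1, 2, 2]: expected B, got A


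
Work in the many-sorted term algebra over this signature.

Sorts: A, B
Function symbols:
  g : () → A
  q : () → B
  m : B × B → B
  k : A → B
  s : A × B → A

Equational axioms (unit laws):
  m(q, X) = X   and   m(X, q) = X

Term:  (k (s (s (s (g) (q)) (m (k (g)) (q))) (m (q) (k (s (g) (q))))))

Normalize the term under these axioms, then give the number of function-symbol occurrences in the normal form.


size = 12

1. (k (s (s (s (g) (q)) (m (k (g)) (q))) (m (q) (k (s (g) (q))))))  →  (k (s (s (s (g) (q)) (k (g))) (m (q) (k (s (g) (q))))))
2. (k (s (s (s (g) (q)) (k (g))) (m (q) (k (s (g) (q))))))  →  (k (s (s (s (g) (q)) (k (g))) (k (s (g) (q)))))
normal form: (k (s (s (s (g) (q)) (k (g))) (k (s (g) (q)))))


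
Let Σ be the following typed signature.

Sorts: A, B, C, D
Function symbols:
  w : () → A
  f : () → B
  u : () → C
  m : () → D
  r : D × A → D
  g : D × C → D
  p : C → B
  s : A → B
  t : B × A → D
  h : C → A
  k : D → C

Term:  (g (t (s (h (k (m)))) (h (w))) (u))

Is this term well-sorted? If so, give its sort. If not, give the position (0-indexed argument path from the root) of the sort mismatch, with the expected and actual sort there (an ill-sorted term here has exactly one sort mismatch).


ill-sorted at position [0, 1, 0]: expected C, got A

          (m) : D
        (k (m)) : C
      (h (k (m))) : A
    (s (h (k (m)))) : B
      (w) : A
    (h (w)) : ✗ arg 0 at [0, 1, 0] has sort A, expected C
  (u) : C


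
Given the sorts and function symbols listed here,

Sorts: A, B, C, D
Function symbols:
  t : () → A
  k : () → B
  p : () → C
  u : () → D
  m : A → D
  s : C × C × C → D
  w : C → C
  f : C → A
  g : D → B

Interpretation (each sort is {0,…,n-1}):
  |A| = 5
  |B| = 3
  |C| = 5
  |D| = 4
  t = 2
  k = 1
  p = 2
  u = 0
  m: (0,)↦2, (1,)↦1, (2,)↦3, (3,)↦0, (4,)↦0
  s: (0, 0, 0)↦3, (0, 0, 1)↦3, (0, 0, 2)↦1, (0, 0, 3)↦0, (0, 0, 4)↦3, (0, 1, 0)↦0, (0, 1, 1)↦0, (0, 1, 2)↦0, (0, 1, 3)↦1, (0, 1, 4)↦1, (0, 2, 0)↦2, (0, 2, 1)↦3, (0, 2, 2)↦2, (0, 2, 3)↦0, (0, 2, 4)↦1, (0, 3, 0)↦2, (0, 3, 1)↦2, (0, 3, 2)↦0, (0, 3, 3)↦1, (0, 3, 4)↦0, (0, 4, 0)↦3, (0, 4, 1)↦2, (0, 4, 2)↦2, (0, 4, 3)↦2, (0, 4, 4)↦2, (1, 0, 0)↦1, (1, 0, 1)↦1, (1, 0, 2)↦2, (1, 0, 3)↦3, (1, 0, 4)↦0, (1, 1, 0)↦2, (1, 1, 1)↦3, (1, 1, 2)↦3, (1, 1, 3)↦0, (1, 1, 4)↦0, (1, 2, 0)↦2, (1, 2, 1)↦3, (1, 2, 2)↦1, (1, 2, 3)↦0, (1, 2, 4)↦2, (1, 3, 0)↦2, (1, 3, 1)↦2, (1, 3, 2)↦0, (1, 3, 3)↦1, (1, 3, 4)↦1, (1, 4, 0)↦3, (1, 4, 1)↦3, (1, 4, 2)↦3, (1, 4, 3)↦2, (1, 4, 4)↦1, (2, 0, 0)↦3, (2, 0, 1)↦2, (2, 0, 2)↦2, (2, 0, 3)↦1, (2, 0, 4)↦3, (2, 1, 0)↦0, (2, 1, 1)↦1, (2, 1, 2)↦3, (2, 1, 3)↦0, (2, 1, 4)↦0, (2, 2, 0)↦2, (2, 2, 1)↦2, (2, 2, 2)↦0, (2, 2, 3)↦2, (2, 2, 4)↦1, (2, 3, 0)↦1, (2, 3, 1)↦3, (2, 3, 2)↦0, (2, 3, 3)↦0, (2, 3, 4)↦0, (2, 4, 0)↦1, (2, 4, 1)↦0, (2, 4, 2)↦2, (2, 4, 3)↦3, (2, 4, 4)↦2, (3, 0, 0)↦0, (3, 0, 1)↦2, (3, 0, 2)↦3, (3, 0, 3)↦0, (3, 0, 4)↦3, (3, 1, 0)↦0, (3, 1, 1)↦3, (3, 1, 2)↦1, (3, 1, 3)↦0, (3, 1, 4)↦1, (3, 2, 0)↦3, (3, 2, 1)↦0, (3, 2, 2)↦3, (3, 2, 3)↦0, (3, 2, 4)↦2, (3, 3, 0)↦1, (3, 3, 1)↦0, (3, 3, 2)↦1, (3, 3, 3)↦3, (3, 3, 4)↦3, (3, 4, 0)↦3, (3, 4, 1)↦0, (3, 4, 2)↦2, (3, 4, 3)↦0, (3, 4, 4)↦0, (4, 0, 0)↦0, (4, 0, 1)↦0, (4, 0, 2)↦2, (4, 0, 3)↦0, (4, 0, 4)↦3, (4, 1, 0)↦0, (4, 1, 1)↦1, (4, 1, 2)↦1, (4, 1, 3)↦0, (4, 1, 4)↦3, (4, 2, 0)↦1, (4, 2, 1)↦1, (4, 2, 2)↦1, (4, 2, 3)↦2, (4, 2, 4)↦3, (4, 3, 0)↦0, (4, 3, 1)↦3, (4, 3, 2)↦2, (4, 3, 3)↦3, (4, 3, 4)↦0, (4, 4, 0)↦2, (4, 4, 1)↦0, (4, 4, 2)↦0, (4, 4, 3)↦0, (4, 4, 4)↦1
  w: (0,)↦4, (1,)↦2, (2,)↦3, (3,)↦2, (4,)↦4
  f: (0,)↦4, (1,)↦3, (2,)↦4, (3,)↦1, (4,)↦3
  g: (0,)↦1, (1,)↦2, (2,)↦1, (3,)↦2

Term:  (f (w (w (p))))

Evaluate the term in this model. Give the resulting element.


value = 4

  p = 2
  (w (p)) = w(2,) = 3
  (w (w (p))) = w(3,) = 2
  (f (w (w (p)))) = f(2,) = 4


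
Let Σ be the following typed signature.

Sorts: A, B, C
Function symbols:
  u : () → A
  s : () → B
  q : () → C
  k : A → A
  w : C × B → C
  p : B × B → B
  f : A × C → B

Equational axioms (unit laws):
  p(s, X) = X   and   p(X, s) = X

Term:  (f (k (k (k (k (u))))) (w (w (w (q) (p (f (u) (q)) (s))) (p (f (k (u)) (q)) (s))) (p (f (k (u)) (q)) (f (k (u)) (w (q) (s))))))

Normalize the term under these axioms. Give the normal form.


1. (f (k (k (k (k (u))))) (w (w (w (q) (p (f (u) (q)) (s))) (p (f (k (u)) (q)) (s))) (p (f (k (u)) (q)) (f (k (u)) (w (q) (s))))))  →  (f (k (k (k (k (u))))) (w (w (w (q) (f (u) (q))) (p (f (k (u)) (q)) (s))) (p (f (k (u)) (q)) (f (k (u)) (w (q) (s))))))
2. (f (k (k (k (k (u))))) (w (w (w (q) (f (u) (q))) (p (f (k (u)) (q)) (s))) (p (f (k (u)) (q)) (f (k (u)) (w (q) (s))))))  →  (f (k (k (k (k (u))))) (w (w (w (q) (f (u) (q))) (f (k (u)) (q))) (p (f (k (u)) (q)) (f (k (u)) (w (q) (s))))))

normal form = (f (k (k (k (k (u))))) (w (w (w (q) (f (u) (q))) (f (k (u)) (q))) (p (f (k (u)) (q)) (f (k (u)) (w (q) (s))))))


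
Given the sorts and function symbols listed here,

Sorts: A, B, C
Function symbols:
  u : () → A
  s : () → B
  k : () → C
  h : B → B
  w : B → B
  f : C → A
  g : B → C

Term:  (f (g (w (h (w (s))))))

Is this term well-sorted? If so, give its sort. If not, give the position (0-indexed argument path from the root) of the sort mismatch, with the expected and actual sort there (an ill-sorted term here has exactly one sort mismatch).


          (s) : B
        (w (s)) : B
      (h (w (s))) : B
    (w (h (w (s)))) : B
  (g (w (h (w (s))))) : C
(f (g (w (h (w (s)))))) : A

well-sorted; sort = A


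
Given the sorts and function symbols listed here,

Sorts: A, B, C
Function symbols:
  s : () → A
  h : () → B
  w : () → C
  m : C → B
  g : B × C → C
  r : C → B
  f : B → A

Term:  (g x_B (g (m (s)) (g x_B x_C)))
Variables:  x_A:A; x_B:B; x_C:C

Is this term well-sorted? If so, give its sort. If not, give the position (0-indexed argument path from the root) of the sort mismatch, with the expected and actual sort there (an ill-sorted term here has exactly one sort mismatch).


  x_B : B
      (s) : A
    (m (s)) : ✗ arg 0 at [1, 0, 0] has sort A, expected C
      x_B : B
      x_C : C
    (g x_B x_C) : C

ill-sorted at position [1, 0, 0]: expected C, got A


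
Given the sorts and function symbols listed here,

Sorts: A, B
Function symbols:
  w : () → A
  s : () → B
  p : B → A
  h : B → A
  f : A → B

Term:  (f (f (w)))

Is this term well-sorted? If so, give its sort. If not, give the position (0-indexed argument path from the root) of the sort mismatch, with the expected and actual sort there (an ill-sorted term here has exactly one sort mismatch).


ill-sorted at position [0]: expected A, got B

    (w) : A
  (f (w)) : B
(f (f (w))) : ✗ arg 0 at [0] has sort B, expected A


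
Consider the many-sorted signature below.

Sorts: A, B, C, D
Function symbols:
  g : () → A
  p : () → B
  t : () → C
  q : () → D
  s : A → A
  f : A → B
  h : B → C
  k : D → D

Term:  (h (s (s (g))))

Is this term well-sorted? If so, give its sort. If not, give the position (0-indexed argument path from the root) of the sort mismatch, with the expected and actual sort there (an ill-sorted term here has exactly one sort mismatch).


ill-sorted at position [0]: expected B, got A

      (g) : A
    (s (g)) : A
  (s (s (g))) : A
(h (s (s (g)))) : ✗ arg 0 at [0] has sort A, expected B


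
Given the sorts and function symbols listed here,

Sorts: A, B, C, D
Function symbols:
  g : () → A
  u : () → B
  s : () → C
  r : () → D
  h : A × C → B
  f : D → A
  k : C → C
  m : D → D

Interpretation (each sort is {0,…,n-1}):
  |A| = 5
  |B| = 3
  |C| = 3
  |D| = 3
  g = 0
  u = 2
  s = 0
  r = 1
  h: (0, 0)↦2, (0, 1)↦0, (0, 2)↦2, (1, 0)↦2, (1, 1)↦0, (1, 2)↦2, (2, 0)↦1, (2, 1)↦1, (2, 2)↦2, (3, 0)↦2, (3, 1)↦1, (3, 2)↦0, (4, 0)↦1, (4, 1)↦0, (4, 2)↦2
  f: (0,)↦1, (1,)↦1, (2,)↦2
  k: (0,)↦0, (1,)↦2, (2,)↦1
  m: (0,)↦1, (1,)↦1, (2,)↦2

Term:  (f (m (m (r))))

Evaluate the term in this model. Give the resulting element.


value = 1

  r = 1
  (m (r)) = m(1,) = 1
  (m (m (r))) = m(1,) = 1
  (f (m (m (r)))) = f(1,) = 1
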